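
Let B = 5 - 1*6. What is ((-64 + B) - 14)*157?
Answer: -12403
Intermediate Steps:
B = -1 (B = 5 - 6 = -1)
((-64 + B) - 14)*157 = ((-64 - 1) - 14)*157 = (-65 - 14)*157 = -79*157 = -12403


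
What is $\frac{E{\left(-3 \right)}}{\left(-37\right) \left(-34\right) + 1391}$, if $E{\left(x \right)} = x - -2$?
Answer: $- \frac{1}{2649} \approx -0.0003775$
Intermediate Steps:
$E{\left(x \right)} = 2 + x$ ($E{\left(x \right)} = x + 2 = 2 + x$)
$\frac{E{\left(-3 \right)}}{\left(-37\right) \left(-34\right) + 1391} = \frac{2 - 3}{\left(-37\right) \left(-34\right) + 1391} = - \frac{1}{1258 + 1391} = - \frac{1}{2649}$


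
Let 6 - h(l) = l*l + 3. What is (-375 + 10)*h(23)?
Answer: 191990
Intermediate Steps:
h(l) = 3 - l**2 (h(l) = 6 - (l*l + 3) = 6 - (l**2 + 3) = 6 - (3 + l**2) = 6 + (-3 - l**2) = 3 - l**2)
(-375 + 10)*h(23) = (-375 + 10)*(3 - 1*23**2) = -365*(3 - 1*529) = -365*(3 - 529) = -365*(-526) = 191990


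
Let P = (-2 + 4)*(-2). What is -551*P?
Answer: 2204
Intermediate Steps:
P = -4 (P = 2*(-2) = -4)
-551*P = -551*(-4) = 2204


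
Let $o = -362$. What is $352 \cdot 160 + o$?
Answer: $55958$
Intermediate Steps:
$352 \cdot 160 + o = 352 \cdot 160 - 362 = 56320 - 362 = 55958$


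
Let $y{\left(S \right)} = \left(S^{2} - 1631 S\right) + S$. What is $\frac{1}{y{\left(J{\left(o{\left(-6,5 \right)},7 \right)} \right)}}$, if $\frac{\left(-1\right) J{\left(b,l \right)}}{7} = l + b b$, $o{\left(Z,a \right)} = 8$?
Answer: $\frac{1}{1057119} \approx 9.4597 \cdot 10^{-7}$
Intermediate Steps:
$J{\left(b,l \right)} = - 7 l - 7 b^{2}$ ($J{\left(b,l \right)} = - 7 \left(l + b b\right) = - 7 \left(l + b^{2}\right) = - 7 l - 7 b^{2}$)
$y{\left(S \right)} = S^{2} - 1630 S$
$\frac{1}{y{\left(J{\left(o{\left(-6,5 \right)},7 \right)} \right)}} = \frac{1}{\left(\left(-7\right) 7 - 7 \cdot 8^{2}\right) \left(-1630 - \left(49 + 7 \cdot 8^{2}\right)\right)} = \frac{1}{\left(-49 - 448\right) \left(-1630 - 497\right)} = \frac{1}{\left(-497\right) \left(-1630 - 497\right)} = \frac{1}{\left(-497\right) \left(-2127\right)} = \frac{1}{1057119}$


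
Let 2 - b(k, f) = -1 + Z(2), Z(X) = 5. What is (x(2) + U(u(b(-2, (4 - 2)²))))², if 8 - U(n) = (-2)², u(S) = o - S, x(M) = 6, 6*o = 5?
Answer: 100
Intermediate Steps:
o = ⅚ (o = (⅙)*5 = ⅚ ≈ 0.83333)
b(k, f) = -2 (b(k, f) = 2 - (-1 + 5) = 2 - 1*4 = 2 - 4 = -2)
u(S) = ⅚ - S
U(n) = 4 (U(n) = 8 - 1*(-2)² = 8 - 1*4 = 8 - 4 = 4)
(x(2) + U(u(b(-2, (4 - 2)²))))² = (6 + 4)² = 10² = 100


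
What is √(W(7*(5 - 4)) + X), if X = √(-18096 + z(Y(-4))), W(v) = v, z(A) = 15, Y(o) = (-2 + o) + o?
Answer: √(7 + 21*I*√41) ≈ 8.4157 + 7.989*I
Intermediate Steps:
Y(o) = -2 + 2*o
X = 21*I*√41 (X = √(-18096 + 15) = √(-18081) = 21*I*√41 ≈ 134.47*I)
√(W(7*(5 - 4)) + X) = √(7*(5 - 4) + 21*I*√41) = √(7*1 + 21*I*√41) = √(7 + 21*I*√41)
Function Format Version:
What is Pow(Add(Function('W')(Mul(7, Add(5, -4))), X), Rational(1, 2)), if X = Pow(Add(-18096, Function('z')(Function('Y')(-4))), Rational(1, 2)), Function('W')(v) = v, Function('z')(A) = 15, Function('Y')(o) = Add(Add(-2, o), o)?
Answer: Pow(Add(7, Mul(21, I, Pow(41, Rational(1, 2)))), Rational(1, 2)) ≈ Add(8.4157, Mul(7.9890, I))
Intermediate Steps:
Function('Y')(o) = Add(-2, Mul(2, o))
X = Mul(21, I, Pow(41, Rational(1, 2))) (X = Pow(Add(-18096, 15), Rational(1, 2)) = Pow(-18081, Rational(1, 2)) = Mul(21, I, Pow(41, Rational(1, 2))) ≈ Mul(134.47, I))
Pow(Add(Function('W')(Mul(7, Add(5, -4))), X), Rational(1, 2)) = Pow(Add(Mul(7, Add(5, -4)), Mul(21, I, Pow(41, Rational(1, 2)))), Rational(1, 2)) = Pow(Add(Mul(7, 1), Mul(21, I, Pow(41, Rational(1, 2)))), Rational(1, 2)) = Pow(Add(7, Mul(21, I, Pow(41, Rational(1, 2)))), Rational(1, 2))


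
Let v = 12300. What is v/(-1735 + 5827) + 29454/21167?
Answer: 31739989/7217947 ≈ 4.3974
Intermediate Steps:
v/(-1735 + 5827) + 29454/21167 = 12300/(-1735 + 5827) + 29454/21167 = 12300/4092 + 29454*(1/21167) = 12300*(1/4092) + 29454/21167 = 1025/341 + 29454/21167 = 31739989/7217947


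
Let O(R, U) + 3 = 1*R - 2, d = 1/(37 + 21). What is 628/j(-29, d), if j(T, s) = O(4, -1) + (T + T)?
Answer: -628/59 ≈ -10.644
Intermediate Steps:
d = 1/58 ≈ 0.017241
O(R, U) = -5 + R (O(R, U) = -3 + (1*R - 2) = -3 + (R - 2) = -3 + (-2 + R) = -5 + R)
j(T, s) = -1 + 2*T (j(T, s) = (-5 + 4) + (T + T) = -1 + 2*T)
628/j(-29, d) = 628/(-1 + 2*(-29)) = 628/(-1 - 58) = 628/(-59) = 628*(-1/59) = -628/59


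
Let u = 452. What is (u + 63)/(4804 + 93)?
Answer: 515/4897 ≈ 0.10517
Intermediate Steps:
(u + 63)/(4804 + 93) = (452 + 63)/(4804 + 93) = 515/4897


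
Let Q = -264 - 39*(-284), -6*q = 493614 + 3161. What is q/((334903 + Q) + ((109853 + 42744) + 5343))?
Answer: -99355/604386 ≈ -0.16439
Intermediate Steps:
q = -496775/6 (q = -(493614 + 3161)/6 = -⅙*496775 = -496775/6 ≈ -82796.)
Q = 10812 (Q = -264 + 11076 = 10812)
q/((334903 + Q) + ((109853 + 42744) + 5343)) = -496775/(6*((334903 + 10812) + ((109853 + 42744) + 5343))) = -496775/(6*(345715 + (152597 + 5343))) = -496775/(6*(345715 + 157940)) = -496775/6/503655 = -496775/6*1/503655 = -99355/604386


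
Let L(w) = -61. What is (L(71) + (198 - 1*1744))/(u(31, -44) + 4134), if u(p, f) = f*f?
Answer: -1607/6070 ≈ -0.26474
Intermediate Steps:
u(p, f) = f**2
(L(71) + (198 - 1*1744))/(u(31, -44) + 4134) = (-61 + (198 - 1*1744))/((-44)**2 + 4134) = (-61 + (198 - 1744))/(1936 + 4134) = (-61 - 1546)/6070 = -1607*1/6070 = -1607/6070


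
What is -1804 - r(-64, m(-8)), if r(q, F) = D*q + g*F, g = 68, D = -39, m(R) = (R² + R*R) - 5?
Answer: -12664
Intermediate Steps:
m(R) = -5 + 2*R² (m(R) = (R² + R²) - 5 = 2*R² - 5 = -5 + 2*R²)
r(q, F) = -39*q + 68*F
-1804 - r(-64, m(-8)) = -1804 - (-39*(-64) + 68*(-5 + 2*(-8)²)) = -1804 - (2496 + 68*(-5 + 2*64)) = -1804 - (2496 + 68*(-5 + 128)) = -1804 - (2496 + 68*123) = -1804 - (2496 + 8364) = -1804 - 1*10860 = -1804 - 10860 = -12664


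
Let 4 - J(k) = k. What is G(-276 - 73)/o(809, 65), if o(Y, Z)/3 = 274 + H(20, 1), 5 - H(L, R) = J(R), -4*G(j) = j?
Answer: 349/3312 ≈ 0.10537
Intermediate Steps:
J(k) = 4 - k
G(j) = -j/4
H(L, R) = 1 + R (H(L, R) = 5 - (4 - R) = 5 + (-4 + R) = 1 + R)
o(Y, Z) = 828 (o(Y, Z) = 3*(274 + (1 + 1)) = 3*(274 + 2) = 3*276 = 828)
G(-276 - 73)/o(809, 65) = -(-276 - 73)/4/828 = -¼*(-349)*(1/828) = (349/4)*(1/828) = 349/3312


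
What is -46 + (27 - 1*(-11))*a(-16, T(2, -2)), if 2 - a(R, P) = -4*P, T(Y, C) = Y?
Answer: 334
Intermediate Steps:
a(R, P) = 2 + 4*P (a(R, P) = 2 - (-4)*P = 2 + 4*P)
-46 + (27 - 1*(-11))*a(-16, T(2, -2)) = -46 + (27 - 1*(-11))*(2 + 4*2) = -46 + (27 + 11)*(2 + 8) = -46 + 38*10 = -46 + 380 = 334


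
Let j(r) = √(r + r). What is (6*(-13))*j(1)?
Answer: -78*√2 ≈ -110.31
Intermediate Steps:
j(r) = √2*√r (j(r) = √(2*r) = √2*√r)
(6*(-13))*j(1) = (6*(-13))*(√2*√1) = -78*√2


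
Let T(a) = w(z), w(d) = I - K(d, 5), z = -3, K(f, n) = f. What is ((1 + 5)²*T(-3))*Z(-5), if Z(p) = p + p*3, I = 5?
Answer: -5760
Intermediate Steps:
Z(p) = 4*p (Z(p) = p + 3*p = 4*p)
w(d) = 5 - d
T(a) = 8 (T(a) = 5 - 1*(-3) = 5 + 3 = 8)
((1 + 5)²*T(-3))*Z(-5) = ((1 + 5)²*8)*(4*(-5)) = (6²*8)*(-20) = (36*8)*(-20) = 288*(-20) = -5760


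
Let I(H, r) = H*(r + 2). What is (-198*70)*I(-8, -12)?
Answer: -1108800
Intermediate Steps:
I(H, r) = H*(2 + r)
(-198*70)*I(-8, -12) = (-198*70)*(-8*(2 - 12)) = -(-110880)*(-10) = -13860*80 = -1108800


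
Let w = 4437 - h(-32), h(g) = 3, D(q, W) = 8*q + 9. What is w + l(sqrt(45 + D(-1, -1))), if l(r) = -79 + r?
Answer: 4355 + sqrt(46) ≈ 4361.8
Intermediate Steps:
D(q, W) = 9 + 8*q
w = 4434 (w = 4437 - 1*3 = 4437 - 3 = 4434)
w + l(sqrt(45 + D(-1, -1))) = 4434 + (-79 + sqrt(45 + (9 + 8*(-1)))) = 4434 + (-79 + sqrt(45 + (9 - 8))) = 4434 + (-79 + sqrt(45 + 1)) = 4434 + (-79 + sqrt(46)) = 4355 + sqrt(46)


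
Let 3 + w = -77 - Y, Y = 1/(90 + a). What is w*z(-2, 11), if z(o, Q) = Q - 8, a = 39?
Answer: -10321/43 ≈ -240.02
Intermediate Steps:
Y = 1/129 (Y = 1/(90 + 39) = 1/129 ≈ 0.0077519)
z(o, Q) = -8 + Q
w = -10321/129 (w = -3 + (-77 - 1*1/129) = -3 + (-77 - 1/129) = -3 - 9934/129 = -10321/129 ≈ -80.008)
w*z(-2, 11) = -10321*(-8 + 11)/129 = -10321/129*3 = -10321/43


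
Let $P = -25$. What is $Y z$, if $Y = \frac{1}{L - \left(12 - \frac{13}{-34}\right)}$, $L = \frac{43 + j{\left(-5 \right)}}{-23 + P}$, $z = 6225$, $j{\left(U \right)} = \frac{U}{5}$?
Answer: $- \frac{282200}{601} \approx -469.55$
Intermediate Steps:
$j{\left(U \right)} = \frac{U}{5}$ ($j{\left(U \right)} = U \frac{1}{5} = \frac{U}{5}$)
$L = - \frac{7}{8}$ ($L = \frac{43 + \frac{1}{5} \left(-5\right)}{-23 - 25} = \frac{43 - 1}{-48} = 42 \left(- \frac{1}{48}\right) = - \frac{7}{8} \approx -0.875$)
$Y = - \frac{136}{1803}$ ($Y = \frac{1}{- \frac{7}{8} - \left(12 - \frac{13}{-34}\right)} = \frac{1}{- \frac{7}{8} - \left(12 - - \frac{13}{34}\right)} = \frac{1}{- \frac{7}{8} - \frac{421}{34}} = \frac{1}{- \frac{1803}{136}} = - \frac{136}{1803} \approx -0.07543$)
$Y z = \left(- \frac{136}{1803}\right) 6225 = - \frac{282200}{601}$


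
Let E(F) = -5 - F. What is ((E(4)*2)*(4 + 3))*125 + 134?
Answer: -15616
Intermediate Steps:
((E(4)*2)*(4 + 3))*125 + 134 = (((-5 - 1*4)*2)*(4 + 3))*125 + 134 = (((-5 - 4)*2)*7)*125 + 134 = (-9*2*7)*125 + 134 = -18*7*125 + 134 = -126*125 + 134 = -15750 + 134 = -15616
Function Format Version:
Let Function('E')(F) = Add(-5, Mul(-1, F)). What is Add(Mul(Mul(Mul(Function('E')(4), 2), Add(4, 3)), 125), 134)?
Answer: -15616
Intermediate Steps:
Add(Mul(Mul(Mul(Function('E')(4), 2), Add(4, 3)), 125), 134) = Add(Mul(Mul(Mul(Add(-5, Mul(-1, 4)), 2), Add(4, 3)), 125), 134) = Add(Mul(Mul(Mul(Add(-5, -4), 2), 7), 125), 134) = Add(Mul(Mul(Mul(-9, 2), 7), 125), 134) = Add(Mul(Mul(-18, 7), 125), 134) = Add(Mul(-126, 125), 134) = Add(-15750, 134) = -15616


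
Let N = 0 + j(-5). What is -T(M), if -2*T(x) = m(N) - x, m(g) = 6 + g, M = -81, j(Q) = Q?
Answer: 41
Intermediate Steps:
N = -5 (N = 0 - 5 = -5)
T(x) = -1/2 + x/2 (T(x) = -((6 - 5) - x)/2 = -(1 - x)/2 = -1/2 + x/2)
-T(M) = -(-1/2 + (1/2)*(-81)) = -(-1/2 - 81/2) = -1*(-41) = 41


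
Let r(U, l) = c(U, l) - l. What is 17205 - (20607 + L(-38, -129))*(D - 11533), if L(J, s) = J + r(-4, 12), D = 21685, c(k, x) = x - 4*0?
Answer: -208799283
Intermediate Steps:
c(k, x) = x (c(k, x) = x + 0 = x)
r(U, l) = 0 (r(U, l) = l - l = 0)
L(J, s) = J (L(J, s) = J + 0 = J)
17205 - (20607 + L(-38, -129))*(D - 11533) = 17205 - (20607 - 38)*(21685 - 11533) = 17205 - 20569*10152 = 17205 - 1*208816488 = 17205 - 208816488 = -208799283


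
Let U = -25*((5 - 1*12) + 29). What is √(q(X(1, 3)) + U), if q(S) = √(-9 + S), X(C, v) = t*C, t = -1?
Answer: √(-550 + I*√10) ≈ 0.06742 + 23.452*I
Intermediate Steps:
X(C, v) = -C
U = -550 (U = -25*((5 - 12) + 29) = -25*(-7 + 29) = -25*22 = -550)
√(q(X(1, 3)) + U) = √(√(-9 - 1*1) - 550) = √(√(-9 - 1) - 550) = √(√(-10) - 550) = √(I*√10 - 550) = √(-550 + I*√10)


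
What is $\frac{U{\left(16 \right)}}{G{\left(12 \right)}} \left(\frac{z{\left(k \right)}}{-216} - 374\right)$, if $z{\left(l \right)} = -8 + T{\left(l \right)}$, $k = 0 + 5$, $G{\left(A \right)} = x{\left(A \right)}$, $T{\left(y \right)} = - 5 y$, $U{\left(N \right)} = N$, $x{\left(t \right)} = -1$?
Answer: $\frac{53834}{9} \approx 5981.6$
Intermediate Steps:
$G{\left(A \right)} = -1$
$k = 5$
$z{\left(l \right)} = -8 - 5 l$
$\frac{U{\left(16 \right)}}{G{\left(12 \right)}} \left(\frac{z{\left(k \right)}}{-216} - 374\right) = \frac{16}{-1} \left(\frac{-8 - 25}{-216} - 374\right) = 16 \left(-1\right) \left(\left(-8 - 25\right) \left(- \frac{1}{216}\right) - 374\right) = - 16 \left(\left(-33\right) \left(- \frac{1}{216}\right) - 374\right) = - 16 \left(\frac{11}{72} - 374\right) = \left(-16\right) \left(- \frac{26917}{72}\right) = \frac{53834}{9}$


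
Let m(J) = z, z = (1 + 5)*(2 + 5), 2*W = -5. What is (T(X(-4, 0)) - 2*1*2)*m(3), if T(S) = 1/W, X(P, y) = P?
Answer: -924/5 ≈ -184.80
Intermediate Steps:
W = -5/2 (W = (½)*(-5) = -5/2 ≈ -2.5000)
T(S) = -⅖ (T(S) = 1/(-5/2) = -⅖)
z = 42 (z = 6*7 = 42)
m(J) = 42
(T(X(-4, 0)) - 2*1*2)*m(3) = (-⅖ - 2*1*2)*42 = (-⅖ - 2*2)*42 = (-⅖ - 4)*42 = -22/5*42 = -924/5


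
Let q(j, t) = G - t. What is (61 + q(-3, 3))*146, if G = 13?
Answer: 10366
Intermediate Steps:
q(j, t) = 13 - t
(61 + q(-3, 3))*146 = (61 + (13 - 1*3))*146 = (61 + (13 - 3))*146 = (61 + 10)*146 = 71*146 = 10366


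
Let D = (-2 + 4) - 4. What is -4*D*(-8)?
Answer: -64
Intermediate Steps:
D = -2 (D = 2 - 4 = -2)
-4*D*(-8) = -4*(-2)*(-8) = 8*(-8) = -64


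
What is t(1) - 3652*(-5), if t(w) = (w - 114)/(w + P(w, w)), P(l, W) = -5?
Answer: 73153/4 ≈ 18288.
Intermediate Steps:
t(w) = (-114 + w)/(-5 + w) (t(w) = (w - 114)/(w - 5) = (-114 + w)/(-5 + w))
t(1) - 3652*(-5) = (-114 + 1)/(-5 + 1) - 3652*(-5) = -113/(-4) - 1*(-18260) = -1/4*(-113) + 18260 = 113/4 + 18260 = 73153/4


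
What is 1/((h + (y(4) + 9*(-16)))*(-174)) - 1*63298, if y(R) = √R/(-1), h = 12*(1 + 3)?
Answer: -1079357495/17052 ≈ -63298.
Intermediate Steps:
h = 48 (h = 12*4 = 48)
y(R) = -√R
1/((h + (y(4) + 9*(-16)))*(-174)) - 1*63298 = 1/((48 + (-√4 + 9*(-16)))*(-174)) - 1*63298 = 1/((48 + (-1*2 - 144))*(-174)) - 63298 = 1/((48 + (-2 - 144))*(-174)) - 63298 = 1/((48 - 146)*(-174)) - 63298 = 1/(-98*(-174)) - 63298 = 1/17052 - 63298 = -1079357495/17052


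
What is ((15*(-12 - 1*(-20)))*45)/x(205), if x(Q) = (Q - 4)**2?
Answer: 600/4489 ≈ 0.13366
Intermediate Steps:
x(Q) = (-4 + Q)**2
((15*(-12 - 1*(-20)))*45)/x(205) = ((15*(-12 - 1*(-20)))*45)/((-4 + 205)**2) = ((15*(-12 + 20))*45)/(201**2) = ((15*8)*45)/40401 = (120*45)*(1/40401) = 5400*(1/40401) = 600/4489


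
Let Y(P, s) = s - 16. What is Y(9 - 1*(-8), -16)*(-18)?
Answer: 576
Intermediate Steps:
Y(P, s) = -16 + s
Y(9 - 1*(-8), -16)*(-18) = (-16 - 16)*(-18) = -32*(-18) = 576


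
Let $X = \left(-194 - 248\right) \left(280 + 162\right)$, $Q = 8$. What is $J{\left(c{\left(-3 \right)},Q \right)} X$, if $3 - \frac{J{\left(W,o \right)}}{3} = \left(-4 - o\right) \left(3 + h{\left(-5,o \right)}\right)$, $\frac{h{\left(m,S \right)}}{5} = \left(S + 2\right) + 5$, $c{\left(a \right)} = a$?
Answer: $-550340388$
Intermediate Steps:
$h{\left(m,S \right)} = 35 + 5 S$ ($h{\left(m,S \right)} = 5 \left(\left(S + 2\right) + 5\right) = 5 \left(\left(2 + S\right) + 5\right) = 5 \left(7 + S\right) = 35 + 5 S$)
$J{\left(W,o \right)} = 9 - 3 \left(-4 - o\right) \left(38 + 5 o\right)$ ($J{\left(W,o \right)} = 9 - 3 \left(-4 - o\right) \left(3 + \left(35 + 5 o\right)\right) = 9 - 3 \left(-4 - o\right) \left(38 + 5 o\right)$)
$X = -195364$ ($X = \left(-442\right) 442 = -195364$)
$J{\left(c{\left(-3 \right)},Q \right)} X = \left(465 + 15 \cdot 8^{2} + 174 \cdot 8\right) \left(-195364\right) = \left(465 + 15 \cdot 64 + 1392\right) \left(-195364\right) = \left(465 + 960 + 1392\right) \left(-195364\right) = 2817 \left(-195364\right) = -550340388$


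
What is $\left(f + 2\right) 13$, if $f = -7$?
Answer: $-65$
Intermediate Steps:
$\left(f + 2\right) 13 = \left(-7 + 2\right) 13 = \left(-5\right) 13 = -65$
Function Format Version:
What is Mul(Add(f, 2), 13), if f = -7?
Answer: -65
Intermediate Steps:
Mul(Add(f, 2), 13) = Mul(Add(-7, 2), 13) = Mul(-5, 13) = -65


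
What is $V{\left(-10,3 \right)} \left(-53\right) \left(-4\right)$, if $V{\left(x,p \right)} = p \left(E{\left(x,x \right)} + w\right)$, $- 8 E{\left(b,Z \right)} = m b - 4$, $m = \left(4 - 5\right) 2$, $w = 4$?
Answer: $1272$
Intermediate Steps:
$m = -2$ ($m = \left(4 - 5\right) 2 = \left(-1\right) 2 = -2$)
$E{\left(b,Z \right)} = \frac{1}{2} + \frac{b}{4}$ ($E{\left(b,Z \right)} = - \frac{- 2 b - 4}{8} = - \frac{-4 - 2 b}{8} = \frac{1}{2} + \frac{b}{4}$)
$V{\left(x,p \right)} = p \left(\frac{9}{2} + \frac{x}{4}\right)$ ($V{\left(x,p \right)} = p \left(\left(\frac{1}{2} + \frac{x}{4}\right) + 4\right) = p \left(\frac{9}{2} + \frac{x}{4}\right)$)
$V{\left(-10,3 \right)} \left(-53\right) \left(-4\right) = \frac{1}{4} \cdot 3 \left(18 - 10\right) \left(-53\right) \left(-4\right) = \frac{1}{4} \cdot 3 \cdot 8 \left(-53\right) \left(-4\right) = 6 \left(-53\right) \left(-4\right) = \left(-318\right) \left(-4\right) = 1272$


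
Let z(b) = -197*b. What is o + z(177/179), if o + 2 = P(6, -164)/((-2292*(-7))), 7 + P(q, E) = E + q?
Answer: -188403841/957292 ≈ -196.81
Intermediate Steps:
P(q, E) = -7 + E + q (P(q, E) = -7 + (E + q) = -7 + E + q)
o = -10751/5348 (o = -2 + (-7 - 164 + 6)/((-2292*(-7))) = -2 - 165/16044 = -2 - 165*1/16044 = -2 - 55/5348 = -10751/5348 ≈ -2.0103)
o + z(177/179) = -10751/5348 - 34869/179 = -188403841/957292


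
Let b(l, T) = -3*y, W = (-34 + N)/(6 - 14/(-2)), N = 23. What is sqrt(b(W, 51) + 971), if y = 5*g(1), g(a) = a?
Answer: 2*sqrt(239) ≈ 30.919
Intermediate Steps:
W = -11/13 (W = (-34 + 23)/(6 - 14/(-2)) = -11/(6 - 14*(-1/2)) = -11/(6 + 7) = -11/13 ≈ -0.84615)
y = 5 (y = 5*1 = 5)
b(l, T) = -15 (b(l, T) = -3*5 = -15)
sqrt(b(W, 51) + 971) = sqrt(-15 + 971) = sqrt(956) = 2*sqrt(239)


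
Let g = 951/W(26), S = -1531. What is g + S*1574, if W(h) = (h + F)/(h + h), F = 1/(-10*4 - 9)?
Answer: -3065244614/1273 ≈ -2.4079e+6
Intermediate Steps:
F = -1/49 (F = 1/(-40 - 9) = 1/(-49) = -1/49 ≈ -0.020408)
W(h) = (-1/49 + h)/(2*h) (W(h) = (h - 1/49)/(h + h) = (-1/49 + h)/((2*h)) = (-1/49 + h)*(1/(2*h)) = (-1/49 + h)/(2*h))
g = 2423148/1273 (g = 951/(((1/98)*(-1 + 49*26)/26)) = 951/(((1/98)*(1/26)*(-1 + 1274))) = 951/(((1/98)*(1/26)*1273)) = 951/(1273/2548) = 951*(2548/1273) = 2423148/1273 ≈ 1903.5)
g + S*1574 = 2423148/1273 - 1531*1574 = 2423148/1273 - 2409794 = -3065244614/1273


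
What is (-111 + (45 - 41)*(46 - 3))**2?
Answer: 3721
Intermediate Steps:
(-111 + (45 - 41)*(46 - 3))**2 = (-111 + 4*43)**2 = (-111 + 172)**2 = 61**2 = 3721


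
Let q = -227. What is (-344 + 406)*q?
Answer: -14074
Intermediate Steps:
(-344 + 406)*q = (-344 + 406)*(-227) = 62*(-227) = -14074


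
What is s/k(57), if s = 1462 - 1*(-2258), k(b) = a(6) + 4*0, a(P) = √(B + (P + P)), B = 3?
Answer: 248*√15 ≈ 960.50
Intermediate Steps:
a(P) = √(3 + 2*P) (a(P) = √(3 + (P + P)) = √(3 + 2*P))
k(b) = √15 (k(b) = √(3 + 2*6) + 4*0 = √(3 + 12) + 0 = √15 + 0 = √15)
s = 3720 (s = 1462 + 2258 = 3720)
s/k(57) = 3720/(√15) = 3720*(√15/15) = 248*√15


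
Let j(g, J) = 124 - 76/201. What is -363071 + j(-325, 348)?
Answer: -72952423/201 ≈ -3.6295e+5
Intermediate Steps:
j(g, J) = 24848/201 (j(g, J) = 124 - 76*1/201 = 124 - 76/201 = 24848/201)
-363071 + j(-325, 348) = -363071 + 24848/201 = -72952423/201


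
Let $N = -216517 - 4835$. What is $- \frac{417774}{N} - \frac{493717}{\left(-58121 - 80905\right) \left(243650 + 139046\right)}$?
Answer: $\frac{926151964854487}{490706893647408} \approx 1.8874$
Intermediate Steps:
$N = -221352$
$- \frac{417774}{N} - \frac{493717}{\left(-58121 - 80905\right) \left(243650 + 139046\right)} = - \frac{417774}{-221352} - \frac{493717}{\left(-58121 - 80905\right) \left(243650 + 139046\right)} = \left(-417774\right) \left(- \frac{1}{221352}\right) - \frac{493717}{\left(-139026\right) 382696} = \frac{69629}{36892} - \frac{493717}{-53204694096} = \frac{69629}{36892} - - \frac{493717}{53204694096} = \frac{69629}{36892} + \frac{493717}{53204694096} = \frac{926151964854487}{490706893647408}$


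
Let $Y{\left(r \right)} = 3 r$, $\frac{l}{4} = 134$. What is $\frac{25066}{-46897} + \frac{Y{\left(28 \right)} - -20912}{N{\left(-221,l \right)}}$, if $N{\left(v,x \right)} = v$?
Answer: $- \frac{990188998}{10364237} \approx -95.539$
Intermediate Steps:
$l = 536$ ($l = 4 \cdot 134 = 536$)
$\frac{25066}{-46897} + \frac{Y{\left(28 \right)} - -20912}{N{\left(-221,l \right)}} = \frac{25066}{-46897} + \frac{3 \cdot 28 - -20912}{-221} = 25066 \left(- \frac{1}{46897}\right) + \left(84 + 20912\right) \left(- \frac{1}{221}\right) = - \frac{25066}{46897} + 20996 \left(- \frac{1}{221}\right) = - \frac{25066}{46897} - \frac{20996}{221} = - \frac{990188998}{10364237}$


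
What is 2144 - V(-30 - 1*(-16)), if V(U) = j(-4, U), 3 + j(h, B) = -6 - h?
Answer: 2149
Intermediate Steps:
j(h, B) = -9 - h (j(h, B) = -3 + (-6 - h) = -9 - h)
V(U) = -5 (V(U) = -9 - 1*(-4) = -9 + 4 = -5)
2144 - V(-30 - 1*(-16)) = 2144 - 1*(-5) = 2144 + 5 = 2149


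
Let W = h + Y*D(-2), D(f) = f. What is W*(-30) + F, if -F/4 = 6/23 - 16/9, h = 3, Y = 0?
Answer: -17374/207 ≈ -83.932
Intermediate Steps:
F = 1256/207 (F = -4*(6/23 - 16/9) = -4*(-314/207) = 1256/207 ≈ 6.0676)
W = 3 (W = 3 + 0*(-2) = 3 + 0 = 3)
W*(-30) + F = 3*(-30) + 1256/207 = -90 + 1256/207 = -17374/207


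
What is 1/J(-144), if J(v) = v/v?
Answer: 1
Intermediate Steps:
J(v) = 1
1/J(-144) = 1/1 = 1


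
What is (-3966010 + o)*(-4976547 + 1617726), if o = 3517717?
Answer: 1505735942553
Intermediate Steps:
(-3966010 + o)*(-4976547 + 1617726) = (-3966010 + 3517717)*(-4976547 + 1617726) = -448293*(-3358821) = 1505735942553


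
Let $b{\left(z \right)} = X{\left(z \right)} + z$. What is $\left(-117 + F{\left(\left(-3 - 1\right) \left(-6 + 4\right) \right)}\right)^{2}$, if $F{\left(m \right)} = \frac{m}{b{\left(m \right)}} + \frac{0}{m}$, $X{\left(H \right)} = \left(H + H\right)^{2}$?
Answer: $\frac{14899600}{1089} \approx 13682.0$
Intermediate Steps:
$X{\left(H \right)} = 4 H^{2}$ ($X{\left(H \right)} = \left(2 H\right)^{2} = 4 H^{2}$)
$b{\left(z \right)} = z + 4 z^{2}$ ($b{\left(z \right)} = 4 z^{2} + z = z + 4 z^{2}$)
$F{\left(m \right)} = \frac{1}{1 + 4 m}$ ($F{\left(m \right)} = \frac{m}{m \left(1 + 4 m\right)} + \frac{0}{m} = m \frac{1}{m \left(1 + 4 m\right)} + 0 = \frac{1}{1 + 4 m} + 0 = \frac{1}{1 + 4 m}$)
$\left(-117 + F{\left(\left(-3 - 1\right) \left(-6 + 4\right) \right)}\right)^{2} = \left(-117 + \frac{1}{1 + 4 \left(-3 - 1\right) \left(-6 + 4\right)}\right)^{2} = \left(-117 + \frac{1}{1 + 4 \left(\left(-4\right) \left(-2\right)\right)}\right)^{2} = \left(-117 + \frac{1}{1 + 4 \cdot 8}\right)^{2} = \left(-117 + \frac{1}{1 + 32}\right)^{2} = \left(-117 + \frac{1}{33}\right)^{2} = \left(- \frac{3860}{33}\right)^{2} = \frac{14899600}{1089}$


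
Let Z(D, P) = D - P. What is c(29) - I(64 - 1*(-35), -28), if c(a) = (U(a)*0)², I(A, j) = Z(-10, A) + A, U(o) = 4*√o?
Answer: 10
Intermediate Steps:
I(A, j) = -10 (I(A, j) = (-10 - A) + A = -10)
c(a) = 0 (c(a) = ((4*√a)*0)² = 0² = 0)
c(29) - I(64 - 1*(-35), -28) = 0 - 1*(-10) = 0 + 10 = 10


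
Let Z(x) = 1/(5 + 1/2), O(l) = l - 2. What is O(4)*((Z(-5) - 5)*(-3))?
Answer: 318/11 ≈ 28.909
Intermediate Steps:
O(l) = -2 + l
Z(x) = 2/11 (Z(x) = 1/(5 + ½) = 1/(11/2) = 2/11)
O(4)*((Z(-5) - 5)*(-3)) = (-2 + 4)*((2/11 - 5)*(-3)) = 2*(-53/11*(-3)) = 2*(159/11) = 318/11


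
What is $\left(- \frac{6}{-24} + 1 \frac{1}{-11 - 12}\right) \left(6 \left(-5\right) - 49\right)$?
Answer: $- \frac{1501}{92} \approx -16.315$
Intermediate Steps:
$\left(- \frac{6}{-24} + 1 \frac{1}{-11 - 12}\right) \left(6 \left(-5\right) - 49\right) = \left(\left(-6\right) \left(- \frac{1}{24}\right) + 1 \frac{1}{-23}\right) \left(-30 - 49\right) = \left(\frac{1}{4} + 1 \left(- \frac{1}{23}\right)\right) \left(-79\right) = \left(\frac{1}{4} - \frac{1}{23}\right) \left(-79\right) = \frac{19}{92} \left(-79\right) = - \frac{1501}{92}$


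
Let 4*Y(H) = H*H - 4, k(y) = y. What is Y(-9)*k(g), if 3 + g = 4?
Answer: 77/4 ≈ 19.250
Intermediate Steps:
g = 1 (g = -3 + 4 = 1)
Y(H) = -1 + H²/4 (Y(H) = (H*H - 4)/4 = (H² - 4)/4 = (-4 + H²)/4 = -1 + H²/4)
Y(-9)*k(g) = (-1 + (¼)*(-9)²)*1 = (-1 + (¼)*81)*1 = (-1 + 81/4)*1 = (77/4)*1 = 77/4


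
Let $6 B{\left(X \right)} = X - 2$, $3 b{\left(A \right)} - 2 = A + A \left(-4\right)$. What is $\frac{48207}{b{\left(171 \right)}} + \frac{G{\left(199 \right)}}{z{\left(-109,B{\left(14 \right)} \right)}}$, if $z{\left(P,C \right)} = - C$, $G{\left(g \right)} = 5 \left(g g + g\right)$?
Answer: $- \frac{50989121}{511} \approx -99783.0$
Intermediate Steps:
$b{\left(A \right)} = \frac{2}{3} - A$ ($b{\left(A \right)} = \frac{2}{3} + \frac{A + A \left(-4\right)}{3} = \frac{2}{3} + \frac{A - 4 A}{3} = \frac{2}{3} + \frac{\left(-3\right) A}{3} = \frac{2}{3} - A$)
$B{\left(X \right)} = - \frac{1}{3} + \frac{X}{6}$ ($B{\left(X \right)} = \frac{X - 2}{6} = \frac{-2 + X}{6} = - \frac{1}{3} + \frac{X}{6}$)
$G{\left(g \right)} = 5 g + 5 g^{2}$ ($G{\left(g \right)} = 5 \left(g^{2} + g\right) = 5 \left(g + g^{2}\right) = 5 g + 5 g^{2}$)
$\frac{48207}{b{\left(171 \right)}} + \frac{G{\left(199 \right)}}{z{\left(-109,B{\left(14 \right)} \right)}} = \frac{48207}{\frac{2}{3} - 171} + \frac{5 \cdot 199 \left(1 + 199\right)}{\left(-1\right) \left(- \frac{1}{3} + \frac{1}{6} \cdot 14\right)} = \frac{48207}{\frac{2}{3} - 171} + \frac{5 \cdot 199 \cdot 200}{\left(-1\right) \left(- \frac{1}{3} + \frac{7}{3}\right)} = \frac{48207}{- \frac{511}{3}} + \frac{199000}{\left(-1\right) 2} = 48207 \left(- \frac{3}{511}\right) + \frac{199000}{-2} = - \frac{144621}{511} + 199000 \left(- \frac{1}{2}\right) = - \frac{144621}{511} - 99500 = - \frac{50989121}{511}$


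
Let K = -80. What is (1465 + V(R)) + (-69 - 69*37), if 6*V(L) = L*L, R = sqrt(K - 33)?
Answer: -7055/6 ≈ -1175.8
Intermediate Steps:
R = I*sqrt(113) (R = sqrt(-80 - 33) = sqrt(-113) = I*sqrt(113) ≈ 10.63*I)
V(L) = L**2/6 (V(L) = (L*L)/6 = L**2/6)
(1465 + V(R)) + (-69 - 69*37) = (1465 + (I*sqrt(113))**2/6) + (-69 - 69*37) = (1465 + (1/6)*(-113)) + (-69 - 2553) = (1465 - 113/6) - 2622 = 8677/6 - 2622 = -7055/6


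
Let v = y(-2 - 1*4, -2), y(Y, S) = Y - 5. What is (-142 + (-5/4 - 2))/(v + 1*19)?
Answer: -581/32 ≈ -18.156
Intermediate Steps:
y(Y, S) = -5 + Y
v = -11 (v = -5 + (-2 - 1*4) = -5 + (-2 - 4) = -5 - 6 = -11)
(-142 + (-5/4 - 2))/(v + 1*19) = (-142 + (-5/4 - 2))/(-11 + 1*19) = (-142 + ((1/4)*(-5) - 2))/(-11 + 19) = (-142 + (-5/4 - 2))/8 = (-142 - 13/4)*(1/8) = -581/4*1/8 = -581/32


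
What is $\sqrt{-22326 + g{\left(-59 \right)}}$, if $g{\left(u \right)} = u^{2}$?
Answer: $i \sqrt{18845} \approx 137.28 i$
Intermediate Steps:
$\sqrt{-22326 + g{\left(-59 \right)}} = \sqrt{-22326 + \left(-59\right)^{2}} = \sqrt{-22326 + 3481} = \sqrt{-18845} = i \sqrt{18845}$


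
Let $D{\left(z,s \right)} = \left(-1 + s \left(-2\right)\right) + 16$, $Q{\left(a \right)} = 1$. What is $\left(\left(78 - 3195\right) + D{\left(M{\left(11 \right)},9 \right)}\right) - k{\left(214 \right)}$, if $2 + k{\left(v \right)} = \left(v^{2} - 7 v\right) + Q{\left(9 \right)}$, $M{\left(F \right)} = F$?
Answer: $-47417$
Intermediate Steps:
$D{\left(z,s \right)} = 15 - 2 s$ ($D{\left(z,s \right)} = \left(-1 - 2 s\right) + 16 = 15 - 2 s$)
$k{\left(v \right)} = -1 + v^{2} - 7 v$ ($k{\left(v \right)} = -2 + \left(\left(v^{2} - 7 v\right) + 1\right) = -2 + \left(1 + v^{2} - 7 v\right) = -1 + v^{2} - 7 v$)
$\left(\left(78 - 3195\right) + D{\left(M{\left(11 \right)},9 \right)}\right) - k{\left(214 \right)} = \left(\left(78 - 3195\right) + \left(15 - 18\right)\right) - \left(-1 + 214^{2} - 1498\right) = \left(\left(78 - 3195\right) + \left(15 - 18\right)\right) - \left(-1 + 45796 - 1498\right) = \left(-3117 - 3\right) - 44297 = -3120 - 44297 = -47417$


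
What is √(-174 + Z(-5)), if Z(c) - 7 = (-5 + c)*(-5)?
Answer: 3*I*√13 ≈ 10.817*I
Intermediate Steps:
Z(c) = 32 - 5*c (Z(c) = 7 + (-5 + c)*(-5) = 7 + (25 - 5*c) = 32 - 5*c)
√(-174 + Z(-5)) = √(-174 + (32 - 5*(-5))) = √(-174 + (32 + 25)) = √(-174 + 57) = √(-117) = 3*I*√13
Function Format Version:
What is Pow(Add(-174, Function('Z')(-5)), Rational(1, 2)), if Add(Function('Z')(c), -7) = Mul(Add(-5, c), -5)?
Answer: Mul(3, I, Pow(13, Rational(1, 2))) ≈ Mul(10.817, I)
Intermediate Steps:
Function('Z')(c) = Add(32, Mul(-5, c)) (Function('Z')(c) = Add(7, Mul(Add(-5, c), -5)) = Add(7, Add(25, Mul(-5, c))) = Add(32, Mul(-5, c)))
Pow(Add(-174, Function('Z')(-5)), Rational(1, 2)) = Pow(Add(-174, Add(32, Mul(-5, -5))), Rational(1, 2)) = Pow(Add(-174, Add(32, 25)), Rational(1, 2)) = Pow(Add(-174, 57), Rational(1, 2)) = Pow(-117, Rational(1, 2)) = Mul(3, I, Pow(13, Rational(1, 2)))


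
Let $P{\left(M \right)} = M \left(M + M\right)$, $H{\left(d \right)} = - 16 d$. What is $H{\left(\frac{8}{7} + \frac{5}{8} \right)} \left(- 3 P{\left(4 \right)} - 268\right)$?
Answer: $10296$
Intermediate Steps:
$P{\left(M \right)} = 2 M^{2}$ ($P{\left(M \right)} = M 2 M = 2 M^{2}$)
$H{\left(\frac{8}{7} + \frac{5}{8} \right)} \left(- 3 P{\left(4 \right)} - 268\right) = - 16 \left(\frac{8}{7} + \frac{5}{8}\right) \left(- 3 \cdot 2 \cdot 4^{2} - 268\right) = - 16 \left(8 \cdot \frac{1}{7} + 5 \cdot \frac{1}{8}\right) \left(- 3 \cdot 2 \cdot 16 - 268\right) = - 16 \left(\frac{8}{7} + \frac{5}{8}\right) \left(\left(-3\right) 32 - 268\right) = \left(-16\right) \frac{99}{56} \left(-96 - 268\right) = \left(- \frac{198}{7}\right) \left(-364\right) = 10296$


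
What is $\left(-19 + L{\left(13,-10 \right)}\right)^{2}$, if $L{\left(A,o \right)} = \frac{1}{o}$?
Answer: $\frac{36481}{100} \approx 364.81$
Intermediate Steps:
$\left(-19 + L{\left(13,-10 \right)}\right)^{2} = \left(-19 + \frac{1}{-10}\right)^{2} = \left(-19 - \frac{1}{10}\right)^{2} = \left(- \frac{191}{10}\right)^{2} = \frac{36481}{100}$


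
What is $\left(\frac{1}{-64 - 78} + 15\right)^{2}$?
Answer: $\frac{4532641}{20164} \approx 224.79$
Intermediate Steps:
$\left(\frac{1}{-64 - 78} + 15\right)^{2} = \left(\frac{1}{-142} + 15\right)^{2} = \left(- \frac{1}{142} + 15\right)^{2} = \left(\frac{2129}{142}\right)^{2} = \frac{4532641}{20164}$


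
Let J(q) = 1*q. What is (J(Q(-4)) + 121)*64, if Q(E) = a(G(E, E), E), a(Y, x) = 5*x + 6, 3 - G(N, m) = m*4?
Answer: 6848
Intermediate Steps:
G(N, m) = 3 - 4*m (G(N, m) = 3 - m*4 = 3 - 4*m)
a(Y, x) = 6 + 5*x
Q(E) = 6 + 5*E
J(q) = q
(J(Q(-4)) + 121)*64 = ((6 + 5*(-4)) + 121)*64 = ((6 - 20) + 121)*64 = (-14 + 121)*64 = 107*64 = 6848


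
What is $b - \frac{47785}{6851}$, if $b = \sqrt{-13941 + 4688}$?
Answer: $- \frac{47785}{6851} + i \sqrt{9253} \approx -6.9749 + 96.193 i$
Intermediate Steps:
$b = i \sqrt{9253}$ ($b = \sqrt{-9253} = i \sqrt{9253} \approx 96.193 i$)
$b - \frac{47785}{6851} = i \sqrt{9253} - \frac{47785}{6851} = - \frac{47785}{6851} + i \sqrt{9253}$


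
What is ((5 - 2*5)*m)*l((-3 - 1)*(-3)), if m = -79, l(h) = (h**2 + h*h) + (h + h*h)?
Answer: 175380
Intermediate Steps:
l(h) = h + 3*h**2 (l(h) = (h**2 + h**2) + (h + h**2) = 2*h**2 + (h + h**2) = h + 3*h**2)
((5 - 2*5)*m)*l((-3 - 1)*(-3)) = ((5 - 2*5)*(-79))*(((-3 - 1)*(-3))*(1 + 3*((-3 - 1)*(-3)))) = ((5 - 10)*(-79))*((-4*(-3))*(1 + 3*(-4*(-3)))) = (-5*(-79))*(12*(1 + 3*12)) = 395*(12*(1 + 36)) = 395*(12*37) = 395*444 = 175380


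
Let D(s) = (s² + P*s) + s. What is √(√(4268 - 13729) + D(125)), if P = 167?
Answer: √(36625 + I*√9461) ≈ 191.38 + 0.2541*I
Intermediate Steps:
D(s) = s² + 168*s (D(s) = (s² + 167*s) + s = s² + 168*s)
√(√(4268 - 13729) + D(125)) = √(√(4268 - 13729) + 125*(168 + 125)) = √(√(-9461) + 125*293) = √(I*√9461 + 36625) = √(36625 + I*√9461)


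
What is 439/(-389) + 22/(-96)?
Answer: -25351/18672 ≈ -1.3577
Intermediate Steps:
439/(-389) + 22/(-96) = 439*(-1/389) + 22*(-1/96) = -439/389 - 11/48 = -25351/18672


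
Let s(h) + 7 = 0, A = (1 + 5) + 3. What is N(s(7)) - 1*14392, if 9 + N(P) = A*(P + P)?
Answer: -14527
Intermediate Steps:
A = 9 (A = 6 + 3 = 9)
s(h) = -7 (s(h) = -7 + 0 = -7)
N(P) = -9 + 18*P (N(P) = -9 + 9*(P + P) = -9 + 9*(2*P) = -9 + 18*P)
N(s(7)) - 1*14392 = (-9 + 18*(-7)) - 1*14392 = (-9 - 126) - 14392 = -135 - 14392 = -14527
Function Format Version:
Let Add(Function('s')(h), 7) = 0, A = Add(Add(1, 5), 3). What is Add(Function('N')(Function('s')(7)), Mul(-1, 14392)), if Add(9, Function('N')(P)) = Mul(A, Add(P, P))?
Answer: -14527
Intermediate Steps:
A = 9 (A = Add(6, 3) = 9)
Function('s')(h) = -7 (Function('s')(h) = Add(-7, 0) = -7)
Function('N')(P) = Add(-9, Mul(18, P)) (Function('N')(P) = Add(-9, Mul(9, Add(P, P))) = Add(-9, Mul(9, Mul(2, P))) = Add(-9, Mul(18, P)))
Add(Function('N')(Function('s')(7)), Mul(-1, 14392)) = Add(Add(-9, Mul(18, -7)), Mul(-1, 14392)) = Add(Add(-9, -126), -14392) = Add(-135, -14392) = -14527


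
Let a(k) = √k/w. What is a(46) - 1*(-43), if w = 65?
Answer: 43 + √46/65 ≈ 43.104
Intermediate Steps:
a(k) = √k/65
a(46) - 1*(-43) = √46/65 - 1*(-43) = √46/65 + 43 = 43 + √46/65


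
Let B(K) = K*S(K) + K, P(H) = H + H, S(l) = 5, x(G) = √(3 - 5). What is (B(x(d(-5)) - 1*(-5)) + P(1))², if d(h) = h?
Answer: 952 + 384*I*√2 ≈ 952.0 + 543.06*I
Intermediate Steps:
x(G) = I*√2 (x(G) = √(-2) = I*√2)
P(H) = 2*H
B(K) = 6*K (B(K) = K*5 + K = 5*K + K = 6*K)
(B(x(d(-5)) - 1*(-5)) + P(1))² = (6*(I*√2 - 1*(-5)) + 2*1)² = (6*(I*√2 + 5) + 2)² = (6*(5 + I*√2) + 2)² = ((30 + 6*I*√2) + 2)² = (32 + 6*I*√2)²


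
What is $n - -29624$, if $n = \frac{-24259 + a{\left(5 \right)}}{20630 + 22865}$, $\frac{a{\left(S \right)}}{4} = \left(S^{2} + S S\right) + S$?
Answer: $\frac{1288471841}{43495} \approx 29623.0$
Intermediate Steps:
$a{\left(S \right)} = 4 S + 8 S^{2}$ ($a{\left(S \right)} = 4 \left(\left(S^{2} + S S\right) + S\right) = 4 \left(\left(S^{2} + S^{2}\right) + S\right) = 4 \left(2 S^{2} + S\right) = 4 \left(S + 2 S^{2}\right) = 4 S + 8 S^{2}$)
$n = - \frac{24039}{43495}$ ($n = \frac{-24259 + 4 \cdot 5 \left(1 + 2 \cdot 5\right)}{20630 + 22865} = \frac{-24259 + 4 \cdot 5 \left(1 + 10\right)}{43495} = \left(-24259 + 4 \cdot 5 \cdot 11\right) \frac{1}{43495} = \left(-24259 + 220\right) \frac{1}{43495} = \left(-24039\right) \frac{1}{43495} = - \frac{24039}{43495} \approx -0.55268$)
$n - -29624 = - \frac{24039}{43495} - -29624 = - \frac{24039}{43495} + 29624 = \frac{1288471841}{43495}$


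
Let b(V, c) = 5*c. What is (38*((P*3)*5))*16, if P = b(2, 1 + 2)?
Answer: 136800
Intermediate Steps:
P = 15 (P = 5*(1 + 2) = 5*3 = 15)
(38*((P*3)*5))*16 = (38*((15*3)*5))*16 = (38*(45*5))*16 = (38*225)*16 = 8550*16 = 136800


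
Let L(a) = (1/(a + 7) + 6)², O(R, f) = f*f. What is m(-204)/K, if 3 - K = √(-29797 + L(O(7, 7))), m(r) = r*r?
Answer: 130507776/31119349 + 776832*I*√93329823/31119349 ≈ 4.1938 + 241.16*I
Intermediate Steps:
O(R, f) = f²
L(a) = (6 + 1/(7 + a))² (L(a) = (1/(7 + a) + 6)² = (6 + 1/(7 + a))²)
m(r) = r²
K = 3 - I*√93329823/56 (K = 3 - √(-29797 + (43 + 6*7²)²/(7 + 7²)²) = 3 - √(-29797 + (43 + 6*49)²/(7 + 49)²) = 3 - √(-29797 + (43 + 294)²/56²) = 3 - √(-29797 + (1/3136)*337²) = 3 - √(-29797 + (1/3136)*113569) = 3 - √(-29797 + 113569/3136) = 3 - √(-93329823/3136) = 3 - I*√93329823/56 ≈ 3.0 - 172.51*I)
m(-204)/K = (-204)²/(3 - I*√93329823/56) = 41616/(3 - I*√93329823/56)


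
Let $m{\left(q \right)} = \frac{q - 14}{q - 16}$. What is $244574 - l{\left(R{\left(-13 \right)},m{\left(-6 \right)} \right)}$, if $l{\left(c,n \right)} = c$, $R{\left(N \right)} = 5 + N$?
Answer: $244582$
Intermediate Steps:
$m{\left(q \right)} = \frac{-14 + q}{-16 + q}$
$244574 - l{\left(R{\left(-13 \right)},m{\left(-6 \right)} \right)} = 244574 - \left(5 - 13\right) = 244574 - -8 = 244574 + 8 = 244582$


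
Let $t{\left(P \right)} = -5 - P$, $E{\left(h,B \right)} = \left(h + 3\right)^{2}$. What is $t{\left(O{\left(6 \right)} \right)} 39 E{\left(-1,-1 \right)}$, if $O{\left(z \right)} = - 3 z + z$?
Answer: $1092$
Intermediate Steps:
$O{\left(z \right)} = - 2 z$
$E{\left(h,B \right)} = \left(3 + h\right)^{2}$
$t{\left(O{\left(6 \right)} \right)} 39 E{\left(-1,-1 \right)} = \left(-5 - \left(-2\right) 6\right) 39 \left(3 - 1\right)^{2} = \left(-5 - -12\right) 39 \cdot 2^{2} = \left(-5 + 12\right) 39 \cdot 4 = 7 \cdot 39 \cdot 4 = 273 \cdot 4 = 1092$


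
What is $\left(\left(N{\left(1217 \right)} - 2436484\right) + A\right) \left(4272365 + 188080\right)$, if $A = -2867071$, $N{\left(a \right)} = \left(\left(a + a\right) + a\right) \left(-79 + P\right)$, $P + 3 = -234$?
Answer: $-28802302145595$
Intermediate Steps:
$P = -237$ ($P = -3 - 234 = -237$)
$N{\left(a \right)} = - 948 a$ ($N{\left(a \right)} = \left(\left(a + a\right) + a\right) \left(-79 - 237\right) = \left(2 a + a\right) \left(-316\right) = 3 a \left(-316\right) = - 948 a$)
$\left(\left(N{\left(1217 \right)} - 2436484\right) + A\right) \left(4272365 + 188080\right) = \left(\left(\left(-948\right) 1217 - 2436484\right) - 2867071\right) \left(4272365 + 188080\right) = \left(\left(-1153716 - 2436484\right) - 2867071\right) 4460445 = \left(-3590200 - 2867071\right) 4460445 = \left(-6457271\right) 4460445 = -28802302145595$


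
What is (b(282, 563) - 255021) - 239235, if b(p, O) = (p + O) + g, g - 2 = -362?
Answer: -493771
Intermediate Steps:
g = -360 (g = 2 - 362 = -360)
b(p, O) = -360 + O + p (b(p, O) = (p + O) - 360 = (O + p) - 360 = -360 + O + p)
(b(282, 563) - 255021) - 239235 = ((-360 + 563 + 282) - 255021) - 239235 = (485 - 255021) - 239235 = -254536 - 239235 = -493771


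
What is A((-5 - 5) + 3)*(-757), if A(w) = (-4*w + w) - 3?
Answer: -13626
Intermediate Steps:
A(w) = -3 - 3*w (A(w) = -3*w - 3 = -3 - 3*w)
A((-5 - 5) + 3)*(-757) = (-3 - 3*((-5 - 5) + 3))*(-757) = (-3 - 3*(-10 + 3))*(-757) = (-3 - 3*(-7))*(-757) = (-3 + 21)*(-757) = 18*(-757) = -13626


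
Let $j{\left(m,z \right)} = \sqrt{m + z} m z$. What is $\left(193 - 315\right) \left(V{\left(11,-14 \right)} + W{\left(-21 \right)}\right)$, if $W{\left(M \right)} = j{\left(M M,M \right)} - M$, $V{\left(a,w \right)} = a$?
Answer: $-3904 + 2259684 \sqrt{105} \approx 2.3151 \cdot 10^{7}$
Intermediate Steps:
$j{\left(m,z \right)} = m z \sqrt{m + z}$ ($j{\left(m,z \right)} = m \sqrt{m + z} z = m z \sqrt{m + z}$)
$W{\left(M \right)} = - M + M^{3} \sqrt{M + M^{2}}$ ($W{\left(M \right)} = M M M \sqrt{M M + M} - M = M^{2} M \sqrt{M^{2} + M} - M = M^{2} M \sqrt{M + M^{2}} - M = M^{3} \sqrt{M + M^{2}} - M = - M + M^{3} \sqrt{M + M^{2}}$)
$\left(193 - 315\right) \left(V{\left(11,-14 \right)} + W{\left(-21 \right)}\right) = \left(193 - 315\right) \left(11 + \left(\left(-1\right) \left(-21\right) + \left(-21\right)^{3} \sqrt{-21 + \left(-21\right)^{2}}\right)\right) = - 122 \left(11 + \left(21 - 9261 \sqrt{-21 + 441}\right)\right) = - 122 \left(11 + \left(21 - 9261 \sqrt{420}\right)\right) = - 122 \left(11 + \left(21 - 9261 \cdot 2 \sqrt{105}\right)\right) = - 122 \left(11 + \left(21 - 18522 \sqrt{105}\right)\right) = - 122 \left(32 - 18522 \sqrt{105}\right) = -3904 + 2259684 \sqrt{105}$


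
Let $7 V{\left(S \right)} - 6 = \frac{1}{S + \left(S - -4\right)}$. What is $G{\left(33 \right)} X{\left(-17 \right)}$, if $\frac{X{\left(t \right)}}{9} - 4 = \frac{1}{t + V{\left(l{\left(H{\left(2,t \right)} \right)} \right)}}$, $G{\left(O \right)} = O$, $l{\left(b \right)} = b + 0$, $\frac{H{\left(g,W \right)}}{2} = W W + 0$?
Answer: $\frac{51103404}{43693} \approx 1169.6$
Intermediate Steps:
$H{\left(g,W \right)} = 2 W^{2}$ ($H{\left(g,W \right)} = 2 \left(W W + 0\right) = 2 \left(W^{2} + 0\right) = 2 W^{2}$)
$l{\left(b \right)} = b$
$V{\left(S \right)} = \frac{6}{7} + \frac{1}{7 \left(4 + 2 S\right)}$ ($V{\left(S \right)} = \frac{6}{7} + \frac{1}{7 \left(S + \left(S - -4\right)\right)} = \frac{6}{7} + \frac{1}{7 \left(S + \left(S + 4\right)\right)} = \frac{6}{7} + \frac{1}{7 \left(S + \left(4 + S\right)\right)} = \frac{6}{7} + \frac{1}{7 \left(4 + 2 S\right)}$)
$X{\left(t \right)} = 36 + \frac{9}{t + \frac{25 + 24 t^{2}}{14 \left(2 + 2 t^{2}\right)}}$ ($X{\left(t \right)} = 36 + \frac{9}{t + \frac{25 + 12 \cdot 2 t^{2}}{14 \left(2 + 2 t^{2}\right)}} = 36 + \frac{9}{t + \frac{25 + 24 t^{2}}{14 \left(2 + 2 t^{2}\right)}}$)
$G{\left(33 \right)} X{\left(-17 \right)} = 33 \frac{36 \left(32 + 28 \left(-17\right) + 28 \left(-17\right)^{3} + 31 \left(-17\right)^{2}\right)}{25 + 24 \left(-17\right)^{2} + 28 \left(-17\right) + 28 \left(-17\right)^{3}} = 33 \frac{36 \left(32 - 476 + 28 \left(-4913\right) + 31 \cdot 289\right)}{25 + 24 \cdot 289 - 476 + 28 \left(-4913\right)} = 33 \frac{36 \left(32 - 476 - 137564 + 8959\right)}{25 + 6936 - 476 - 137564} = 33 \cdot 36 \frac{1}{-131079} \left(-129049\right) = 33 \cdot 36 \left(- \frac{1}{131079}\right) \left(-129049\right) = 33 \cdot \frac{1548588}{43693} = \frac{51103404}{43693}$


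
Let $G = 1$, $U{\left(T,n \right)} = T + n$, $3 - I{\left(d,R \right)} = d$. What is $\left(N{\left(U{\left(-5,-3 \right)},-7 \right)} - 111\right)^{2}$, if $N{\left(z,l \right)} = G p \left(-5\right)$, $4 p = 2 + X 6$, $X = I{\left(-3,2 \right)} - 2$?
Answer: $\frac{82369}{4} \approx 20592.0$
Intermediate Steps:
$I{\left(d,R \right)} = 3 - d$
$X = 4$ ($X = \left(3 - -3\right) - 2 = \left(3 + 3\right) - 2 = 6 - 2 = 4$)
$p = \frac{13}{2}$ ($p = \frac{2 + 4 \cdot 6}{4} = \frac{2 + 24}{4} = \frac{1}{4} \cdot 26 = \frac{13}{2} \approx 6.5$)
$N{\left(z,l \right)} = - \frac{65}{2}$ ($N{\left(z,l \right)} = 1 \cdot \frac{13}{2} \left(-5\right) = \frac{13}{2} \left(-5\right) = - \frac{65}{2}$)
$\left(N{\left(U{\left(-5,-3 \right)},-7 \right)} - 111\right)^{2} = \left(- \frac{65}{2} - 111\right)^{2} = \left(- \frac{287}{2}\right)^{2} = \frac{82369}{4}$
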